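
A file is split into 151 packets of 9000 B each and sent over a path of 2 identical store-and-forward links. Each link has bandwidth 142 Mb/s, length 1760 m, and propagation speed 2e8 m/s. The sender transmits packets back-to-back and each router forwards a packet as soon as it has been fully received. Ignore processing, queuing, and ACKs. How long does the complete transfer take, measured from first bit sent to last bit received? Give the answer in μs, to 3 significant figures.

Per-hop transmission t_tx = L/R = 72000/142000000 = 507.042 μs.
Per-hop propagation t_prop = 1760/200000000 = 8.8 μs.
Pipeline fill: first packet needs 2·t_tx to clear all hops; remaining 150 packets each add one t_tx.
Total = (2+151-1)·t_tx + 2·t_prop = 152·507.042 + 2·8.8 = 77100 μs.

77100 μs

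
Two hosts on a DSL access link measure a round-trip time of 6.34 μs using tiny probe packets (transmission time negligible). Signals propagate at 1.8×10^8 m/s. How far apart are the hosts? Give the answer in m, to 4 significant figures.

570.6 m

One-way propagation = RTT/2 = 3.17 μs.
d = s × t = 180000000 × 3.17e-06 = 570.6 m.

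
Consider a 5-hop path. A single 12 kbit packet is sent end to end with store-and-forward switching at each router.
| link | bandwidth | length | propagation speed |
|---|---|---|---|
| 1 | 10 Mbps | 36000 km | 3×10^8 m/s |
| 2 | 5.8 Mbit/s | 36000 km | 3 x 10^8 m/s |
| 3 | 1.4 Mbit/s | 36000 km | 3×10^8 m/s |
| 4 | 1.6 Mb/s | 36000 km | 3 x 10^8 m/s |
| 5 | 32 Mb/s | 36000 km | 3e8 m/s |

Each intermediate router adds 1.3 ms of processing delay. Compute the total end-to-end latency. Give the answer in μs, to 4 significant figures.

624900 μs

L = 12000 bits.
Transmission delays (L/R per hop): 1200, 2068.97, 8571.43, 7500, 375 μs; sum = 19715.4 μs.
Propagation delays (d/s per hop): 120000, 120000, 120000, 120000, 120000 μs; sum = 600000 μs.
Processing at 4 router(s): 4 × 1.3 ms = 5200 μs.
End-to-end = 624900 μs.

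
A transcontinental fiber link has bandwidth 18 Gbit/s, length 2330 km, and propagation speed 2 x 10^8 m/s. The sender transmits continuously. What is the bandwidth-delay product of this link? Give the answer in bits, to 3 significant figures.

Propagation delay = 2330000 / 200000000 = 0.01165 s.
BDP = R × t_prop = 18000000000 × 0.01165 = 209700000 bits.

210000000 bits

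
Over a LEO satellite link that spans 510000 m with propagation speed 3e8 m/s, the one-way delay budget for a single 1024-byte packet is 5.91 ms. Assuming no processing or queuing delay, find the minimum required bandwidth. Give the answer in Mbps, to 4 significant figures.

L = 8192 bits.
Propagation delay = 510000 / 300000000 = 1.7 ms.
Transmission budget = 5.91 − 1.7 = 4.21 ms.
R ≥ L / t_tx = 8192 bits / 0.00421 s = 1.946 Mbps.

1.946 Mbps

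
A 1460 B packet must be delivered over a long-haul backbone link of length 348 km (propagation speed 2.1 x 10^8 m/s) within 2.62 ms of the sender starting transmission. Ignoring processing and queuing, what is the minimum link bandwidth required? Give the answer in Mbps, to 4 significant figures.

L = 11680 bits.
Propagation delay = 348000 / 210000000 = 1.65714 ms.
Transmission budget = 2.62 − 1.65714 = 0.962857 ms.
R ≥ L / t_tx = 11680 bits / 0.000962857 s = 12.13 Mbps.

12.13 Mbps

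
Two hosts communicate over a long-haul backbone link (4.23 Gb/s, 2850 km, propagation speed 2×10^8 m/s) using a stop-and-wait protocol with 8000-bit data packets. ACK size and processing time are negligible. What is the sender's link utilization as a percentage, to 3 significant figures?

t_tx = L/R = 8000/4.23e+09 = 1.89125e-06 s.
t_prop = 2850000/200000000 = 0.01425 s; RTT = 0.0285 s.
Cycle = t_tx + RTT = 0.0285019 s.
Utilization = t_tx / cycle = 1.89125e-06/0.0285019 = 0.00664 %.

0.00664 %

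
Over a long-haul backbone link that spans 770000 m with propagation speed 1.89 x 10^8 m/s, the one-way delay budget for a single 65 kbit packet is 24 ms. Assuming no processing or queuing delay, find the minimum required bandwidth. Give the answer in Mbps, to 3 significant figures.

3.26 Mbps

Propagation delay = 770000 / 189000000 = 4.07407 ms.
Transmission budget = 24 − 4.07407 = 19.9259 ms.
R ≥ L / t_tx = 65000 bits / 0.0199259 s = 3.26 Mbps.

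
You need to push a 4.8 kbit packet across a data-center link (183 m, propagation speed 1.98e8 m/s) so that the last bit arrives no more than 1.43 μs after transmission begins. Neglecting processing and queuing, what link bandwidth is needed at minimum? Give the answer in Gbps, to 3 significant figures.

Propagation delay = 183 / 198000000 = 0.924242 μs.
Transmission budget = 1.43 − 0.924242 = 0.505758 μs.
R ≥ L / t_tx = 4800 bits / 5.05758e-07 s = 9.49 Gbps.

9.49 Gbps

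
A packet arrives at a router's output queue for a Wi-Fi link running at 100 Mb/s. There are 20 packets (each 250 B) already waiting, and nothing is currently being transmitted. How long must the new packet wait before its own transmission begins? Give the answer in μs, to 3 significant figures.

Each queued packet: L/R = 2000/100000000 = 20 μs.
20 queued → 400 μs.
Queuing delay = 400 μs.

400 μs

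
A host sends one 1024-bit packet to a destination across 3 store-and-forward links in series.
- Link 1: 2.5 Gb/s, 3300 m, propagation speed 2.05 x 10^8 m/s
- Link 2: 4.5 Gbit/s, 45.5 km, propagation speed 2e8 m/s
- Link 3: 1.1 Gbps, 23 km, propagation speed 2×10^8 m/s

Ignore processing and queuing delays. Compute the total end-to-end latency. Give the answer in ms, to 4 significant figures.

0.3602 ms

Transmission delays (L/R per hop): 0.0004096, 0.000227556, 0.000930909 ms; sum = 0.00156806 ms.
Propagation delays (d/s per hop): 0.0160976, 0.2275, 0.115 ms; sum = 0.358598 ms.
End-to-end = 0.3602 ms.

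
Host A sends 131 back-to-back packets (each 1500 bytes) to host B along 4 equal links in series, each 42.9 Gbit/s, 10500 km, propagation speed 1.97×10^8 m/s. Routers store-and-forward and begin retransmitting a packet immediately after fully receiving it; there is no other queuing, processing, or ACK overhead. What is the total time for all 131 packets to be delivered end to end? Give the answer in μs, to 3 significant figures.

213000 μs

Per-hop transmission t_tx = L/R = 12000/42900000000 = 0.27972 μs.
Per-hop propagation t_prop = 10500000/197000000 = 53299.5 μs.
Pipeline fill: first packet needs 4·t_tx to clear all hops; remaining 130 packets each add one t_tx.
Total = (4+131-1)·t_tx + 4·t_prop = 134·0.27972 + 4·53299.5 = 213000 μs.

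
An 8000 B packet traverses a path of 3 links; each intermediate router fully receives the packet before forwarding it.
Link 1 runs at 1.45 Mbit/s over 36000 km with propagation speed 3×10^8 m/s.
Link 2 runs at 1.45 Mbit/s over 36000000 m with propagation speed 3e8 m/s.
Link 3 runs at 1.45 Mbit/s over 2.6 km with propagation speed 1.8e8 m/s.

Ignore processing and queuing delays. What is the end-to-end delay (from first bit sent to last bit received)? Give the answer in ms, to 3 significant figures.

372 ms

L = 8000 × 8 = 64000 bits.
Transmission delay per hop = L/R = 64000/1450000 = 44.1379 ms; 3 hops → 132.414 ms.
Propagation delays (d/s per hop): 120, 120, 0.0144444 ms; sum = 240.014 ms.
End-to-end = 372 ms.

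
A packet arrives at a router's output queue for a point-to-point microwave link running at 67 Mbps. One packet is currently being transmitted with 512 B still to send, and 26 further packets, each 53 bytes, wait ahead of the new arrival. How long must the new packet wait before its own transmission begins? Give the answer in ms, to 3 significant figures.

Each queued packet: L/R = 424/67000000 = 0.00632836 ms.
26 queued → 0.164537 ms.
Plus remaining 4096 bits of current packet: 0.0611343 ms.
Queuing delay = 0.226 ms.

0.226 ms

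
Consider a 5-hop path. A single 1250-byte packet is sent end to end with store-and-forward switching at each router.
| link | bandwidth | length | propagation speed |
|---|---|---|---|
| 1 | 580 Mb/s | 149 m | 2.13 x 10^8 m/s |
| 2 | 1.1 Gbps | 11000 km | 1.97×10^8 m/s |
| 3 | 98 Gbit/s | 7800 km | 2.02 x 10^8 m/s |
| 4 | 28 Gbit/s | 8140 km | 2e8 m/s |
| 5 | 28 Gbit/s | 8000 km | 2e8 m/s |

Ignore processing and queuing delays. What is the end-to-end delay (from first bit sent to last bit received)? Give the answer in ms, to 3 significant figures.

L = 1250 × 8 = 10000 bits.
Transmission delays (L/R per hop): 0.0172414, 0.00909091, 0.000102041, 0.000357143, 0.000357143 ms; sum = 0.0271486 ms.
Propagation delays (d/s per hop): 0.000699531, 55.8376, 38.6139, 40.7, 40 ms; sum = 175.152 ms.
End-to-end = 175 ms.

175 ms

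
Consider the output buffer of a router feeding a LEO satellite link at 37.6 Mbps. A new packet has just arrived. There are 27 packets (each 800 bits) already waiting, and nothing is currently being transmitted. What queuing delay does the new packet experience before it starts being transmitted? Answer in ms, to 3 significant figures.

Each queued packet: L/R = 800/37600000 = 0.0212766 ms.
27 queued → 0.574468 ms.
Queuing delay = 0.574 ms.

0.574 ms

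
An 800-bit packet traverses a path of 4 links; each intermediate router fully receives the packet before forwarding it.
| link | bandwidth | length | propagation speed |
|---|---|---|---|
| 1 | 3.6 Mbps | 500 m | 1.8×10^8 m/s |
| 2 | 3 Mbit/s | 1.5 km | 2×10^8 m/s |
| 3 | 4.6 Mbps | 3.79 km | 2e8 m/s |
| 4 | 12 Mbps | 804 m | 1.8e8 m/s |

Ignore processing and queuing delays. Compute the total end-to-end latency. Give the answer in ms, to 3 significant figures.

Transmission delays (L/R per hop): 0.222222, 0.266667, 0.173913, 0.0666667 ms; sum = 0.729469 ms.
Propagation delays (d/s per hop): 0.00277778, 0.0075, 0.01895, 0.00446667 ms; sum = 0.0336944 ms.
End-to-end = 0.763 ms.

0.763 ms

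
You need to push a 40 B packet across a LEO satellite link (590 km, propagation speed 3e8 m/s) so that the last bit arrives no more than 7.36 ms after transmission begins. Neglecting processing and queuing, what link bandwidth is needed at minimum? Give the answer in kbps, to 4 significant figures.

59.33 kbps

L = 320 bits.
Propagation delay = 590000 / 300000000 = 1.96667 ms.
Transmission budget = 7.36 − 1.96667 = 5.39333 ms.
R ≥ L / t_tx = 320 bits / 0.00539333 s = 59.33 kbps.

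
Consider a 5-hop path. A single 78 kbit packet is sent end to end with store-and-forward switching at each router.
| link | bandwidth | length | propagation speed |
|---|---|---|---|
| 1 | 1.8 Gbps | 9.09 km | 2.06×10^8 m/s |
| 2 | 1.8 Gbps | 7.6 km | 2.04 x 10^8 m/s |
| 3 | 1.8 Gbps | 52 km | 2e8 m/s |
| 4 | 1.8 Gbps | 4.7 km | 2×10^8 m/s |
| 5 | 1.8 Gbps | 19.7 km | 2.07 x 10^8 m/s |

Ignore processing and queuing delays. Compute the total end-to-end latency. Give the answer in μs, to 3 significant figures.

677 μs

L = 78000 bits.
Transmission delay per hop = L/R = 78000/1800000000 = 43.3333 μs; 5 hops → 216.667 μs.
Propagation delays (d/s per hop): 44.1262, 37.2549, 260, 23.5, 95.1691 μs; sum = 460.05 μs.
End-to-end = 677 μs.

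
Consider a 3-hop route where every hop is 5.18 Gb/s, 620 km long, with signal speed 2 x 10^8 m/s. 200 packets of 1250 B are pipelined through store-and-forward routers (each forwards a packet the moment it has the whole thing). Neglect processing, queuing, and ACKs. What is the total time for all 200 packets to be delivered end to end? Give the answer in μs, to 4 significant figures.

Per-hop transmission t_tx = L/R = 10000/5180000000 = 1.9305 μs.
Per-hop propagation t_prop = 620000/200000000 = 3100 μs.
Pipeline fill: first packet needs 3·t_tx to clear all hops; remaining 199 packets each add one t_tx.
Total = (3+200-1)·t_tx + 3·t_prop = 202·1.9305 + 3·3100 = 9690 μs.

9690 μs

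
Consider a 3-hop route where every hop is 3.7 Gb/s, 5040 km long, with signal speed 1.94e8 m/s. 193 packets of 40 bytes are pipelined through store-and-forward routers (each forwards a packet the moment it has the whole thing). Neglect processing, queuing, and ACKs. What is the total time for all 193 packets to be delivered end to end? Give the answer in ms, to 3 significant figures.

78.0 ms

Per-hop transmission t_tx = L/R = 320/3700000000 = 8.64865e-05 ms.
Per-hop propagation t_prop = 5040000/194000000 = 25.9794 ms.
Pipeline fill: first packet needs 3·t_tx to clear all hops; remaining 192 packets each add one t_tx.
Total = (3+193-1)·t_tx + 3·t_prop = 195·8.64865e-05 + 3·25.9794 = 78.0 ms.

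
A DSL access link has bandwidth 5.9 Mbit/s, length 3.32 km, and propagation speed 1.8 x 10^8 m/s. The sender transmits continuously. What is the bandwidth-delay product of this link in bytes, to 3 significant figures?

13.6 bytes

Propagation delay = 3320 / 180000000 = 1.84444e-05 s.
BDP = R × t_prop = 5900000 × 1.84444e-05 = 108.822 bits.
In bytes: 108.822/8 = 13.6 bytes.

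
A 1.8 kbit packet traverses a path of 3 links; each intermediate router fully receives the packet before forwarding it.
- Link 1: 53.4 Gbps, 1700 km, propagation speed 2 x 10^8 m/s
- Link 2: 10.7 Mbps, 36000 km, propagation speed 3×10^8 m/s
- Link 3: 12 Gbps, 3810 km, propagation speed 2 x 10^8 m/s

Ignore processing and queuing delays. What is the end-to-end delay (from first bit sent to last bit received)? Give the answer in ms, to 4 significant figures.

L = 1800 bits.
Transmission delays (L/R per hop): 3.37079e-05, 0.168224, 0.00015 ms; sum = 0.168408 ms.
Propagation delays (d/s per hop): 8.5, 120, 19.05 ms; sum = 147.55 ms.
End-to-end = 147.7 ms.

147.7 ms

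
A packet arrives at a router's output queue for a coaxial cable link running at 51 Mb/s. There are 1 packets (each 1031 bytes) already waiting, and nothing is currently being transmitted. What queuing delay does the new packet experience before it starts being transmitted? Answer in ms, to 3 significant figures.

Each queued packet: L/R = 8248/51000000 = 0.161725 ms.
1 queued → 0.161725 ms.
Queuing delay = 0.162 ms.

0.162 ms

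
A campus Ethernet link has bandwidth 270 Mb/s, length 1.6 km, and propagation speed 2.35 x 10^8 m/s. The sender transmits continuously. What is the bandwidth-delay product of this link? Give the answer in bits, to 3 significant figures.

1840 bits

Propagation delay = 1600 / 235000000 = 6.80851e-06 s.
BDP = R × t_prop = 270000000 × 6.80851e-06 = 1838.3 bits.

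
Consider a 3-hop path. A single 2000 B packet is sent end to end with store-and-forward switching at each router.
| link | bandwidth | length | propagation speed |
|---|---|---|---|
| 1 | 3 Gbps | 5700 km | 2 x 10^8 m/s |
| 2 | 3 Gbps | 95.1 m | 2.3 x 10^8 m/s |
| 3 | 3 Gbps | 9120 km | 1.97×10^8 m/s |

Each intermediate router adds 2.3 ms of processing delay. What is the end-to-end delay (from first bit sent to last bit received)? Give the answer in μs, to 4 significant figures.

L = 2000 × 8 = 16000 bits.
Transmission delay per hop = L/R = 16000/3000000000 = 5.33333 μs; 3 hops → 16 μs.
Propagation delays (d/s per hop): 28500, 0.413478, 46294.4 μs; sum = 74794.8 μs.
Processing at 2 router(s): 2 × 2.3 ms = 4600 μs.
End-to-end = 79410 μs.

79410 μs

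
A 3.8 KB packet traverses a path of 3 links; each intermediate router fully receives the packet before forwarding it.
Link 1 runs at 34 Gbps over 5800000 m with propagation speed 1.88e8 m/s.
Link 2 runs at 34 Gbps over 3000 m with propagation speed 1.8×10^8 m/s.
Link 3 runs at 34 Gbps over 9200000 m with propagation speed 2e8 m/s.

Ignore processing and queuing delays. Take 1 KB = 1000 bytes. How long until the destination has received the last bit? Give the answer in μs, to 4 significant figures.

L = 30400 bits.
Transmission delay per hop = L/R = 30400/34000000000 = 0.894118 μs; 3 hops → 2.68235 μs.
Propagation delays (d/s per hop): 30851.1, 16.6667, 46000 μs; sum = 76867.7 μs.
End-to-end = 76870 μs.

76870 μs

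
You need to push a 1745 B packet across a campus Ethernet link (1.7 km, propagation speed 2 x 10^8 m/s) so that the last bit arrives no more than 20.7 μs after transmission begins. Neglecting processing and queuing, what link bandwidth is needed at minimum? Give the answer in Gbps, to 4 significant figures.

1.144 Gbps

L = 13960 bits.
Propagation delay = 1700 / 200000000 = 8.5 μs.
Transmission budget = 20.7 − 8.5 = 12.2 μs.
R ≥ L / t_tx = 13960 bits / 1.22e-05 s = 1.144 Gbps.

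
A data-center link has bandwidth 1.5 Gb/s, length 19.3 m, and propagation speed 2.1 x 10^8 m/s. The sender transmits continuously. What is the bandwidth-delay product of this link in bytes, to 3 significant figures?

Propagation delay = 19.3 / 210000000 = 9.19048e-08 s.
BDP = R × t_prop = 1500000000 × 9.19048e-08 = 137.857 bits.
In bytes: 137.857/8 = 17.2 bytes.

17.2 bytes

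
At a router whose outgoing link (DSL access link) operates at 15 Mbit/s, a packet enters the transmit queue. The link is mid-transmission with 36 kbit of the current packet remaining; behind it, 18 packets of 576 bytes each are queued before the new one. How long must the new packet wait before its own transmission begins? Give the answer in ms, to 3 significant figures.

Each queued packet: L/R = 4608/15000000 = 0.3072 ms.
18 queued → 5.5296 ms.
Plus remaining 36000 bits of current packet: 2.4 ms.
Queuing delay = 7.93 ms.

7.93 ms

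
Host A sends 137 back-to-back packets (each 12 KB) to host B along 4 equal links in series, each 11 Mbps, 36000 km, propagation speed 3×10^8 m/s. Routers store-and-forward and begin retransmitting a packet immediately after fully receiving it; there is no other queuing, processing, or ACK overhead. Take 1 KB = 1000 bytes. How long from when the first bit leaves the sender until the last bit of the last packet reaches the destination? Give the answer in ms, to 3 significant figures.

Per-hop transmission t_tx = L/R = 96000/11000000 = 8.72727 ms.
Per-hop propagation t_prop = 36000000/300000000 = 120 ms.
Pipeline fill: first packet needs 4·t_tx to clear all hops; remaining 136 packets each add one t_tx.
Total = (4+137-1)·t_tx + 4·t_prop = 140·8.72727 + 4·120 = 1700 ms.

1700 ms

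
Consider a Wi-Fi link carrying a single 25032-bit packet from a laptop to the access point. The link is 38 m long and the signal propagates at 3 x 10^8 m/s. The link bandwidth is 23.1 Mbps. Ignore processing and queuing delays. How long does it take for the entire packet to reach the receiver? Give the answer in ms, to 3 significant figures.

1.08 ms

Transmission delay = L/R = 25032 / 23100000 = 1.08364 ms.
Propagation delay = d/s = 38 m / 300000000 m/s = 0.000126667 ms.
Total = 1.08 ms.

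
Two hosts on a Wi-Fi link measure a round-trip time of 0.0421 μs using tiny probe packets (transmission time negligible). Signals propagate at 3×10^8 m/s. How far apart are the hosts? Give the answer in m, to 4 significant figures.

6.315 m

One-way propagation = RTT/2 = 0.02105 μs.
d = s × t = 300000000 × 2.105e-08 = 6.315 m.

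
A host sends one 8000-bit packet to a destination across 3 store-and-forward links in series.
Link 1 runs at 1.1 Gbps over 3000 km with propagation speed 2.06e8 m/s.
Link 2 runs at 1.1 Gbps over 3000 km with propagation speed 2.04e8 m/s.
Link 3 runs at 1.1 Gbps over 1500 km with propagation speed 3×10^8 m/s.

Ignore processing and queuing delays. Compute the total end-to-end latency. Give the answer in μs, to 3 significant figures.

34300 μs

Transmission delay per hop = L/R = 8000/1100000000 = 7.27273 μs; 3 hops → 21.8182 μs.
Propagation delays (d/s per hop): 14563.1, 14705.9, 5000 μs; sum = 34269 μs.
End-to-end = 34300 μs.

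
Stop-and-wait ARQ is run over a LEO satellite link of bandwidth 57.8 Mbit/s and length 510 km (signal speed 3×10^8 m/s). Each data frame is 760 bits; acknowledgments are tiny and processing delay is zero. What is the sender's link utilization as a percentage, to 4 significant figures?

0.3852 %

t_tx = L/R = 760/57800000 = 1.31488e-05 s.
t_prop = 510000/300000000 = 0.0017 s; RTT = 0.0034 s.
Cycle = t_tx + RTT = 0.00341315 s.
Utilization = t_tx / cycle = 1.31488e-05/0.00341315 = 0.3852 %.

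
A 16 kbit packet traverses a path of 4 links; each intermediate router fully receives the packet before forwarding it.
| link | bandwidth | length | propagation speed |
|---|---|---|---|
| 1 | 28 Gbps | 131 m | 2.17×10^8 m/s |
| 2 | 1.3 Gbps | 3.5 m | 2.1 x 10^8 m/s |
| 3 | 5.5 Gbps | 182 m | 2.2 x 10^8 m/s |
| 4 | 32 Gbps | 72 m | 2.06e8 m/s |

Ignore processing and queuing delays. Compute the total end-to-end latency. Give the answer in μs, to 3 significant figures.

L = 16000 bits.
Transmission delays (L/R per hop): 0.571429, 12.3077, 2.90909, 0.5 μs; sum = 16.2882 μs.
Propagation delays (d/s per hop): 0.603687, 0.0166667, 0.827273, 0.349515 μs; sum = 1.79714 μs.
End-to-end = 18.1 μs.

18.1 μs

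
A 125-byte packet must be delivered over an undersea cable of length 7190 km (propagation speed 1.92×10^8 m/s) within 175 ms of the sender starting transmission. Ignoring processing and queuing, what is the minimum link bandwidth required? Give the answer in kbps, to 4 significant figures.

L = 1000 bits.
Propagation delay = 7190000 / 192000000 = 37.4479 ms.
Transmission budget = 175 − 37.4479 = 137.552 ms.
R ≥ L / t_tx = 1000 bits / 0.137552 s = 7.270 kbps.

7.270 kbps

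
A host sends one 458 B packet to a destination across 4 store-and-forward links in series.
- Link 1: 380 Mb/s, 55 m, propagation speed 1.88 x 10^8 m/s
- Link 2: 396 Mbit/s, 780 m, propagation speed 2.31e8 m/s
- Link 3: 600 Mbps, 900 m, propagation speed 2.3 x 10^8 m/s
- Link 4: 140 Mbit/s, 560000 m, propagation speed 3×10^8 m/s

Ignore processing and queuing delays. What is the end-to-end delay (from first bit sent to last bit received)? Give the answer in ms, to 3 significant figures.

L = 458 × 8 = 3664 bits.
Transmission delays (L/R per hop): 0.00964211, 0.00925253, 0.00610667, 0.0261714 ms; sum = 0.0511727 ms.
Propagation delays (d/s per hop): 0.000292553, 0.00337662, 0.00391304, 1.86667 ms; sum = 1.87425 ms.
End-to-end = 1.93 ms.

1.93 ms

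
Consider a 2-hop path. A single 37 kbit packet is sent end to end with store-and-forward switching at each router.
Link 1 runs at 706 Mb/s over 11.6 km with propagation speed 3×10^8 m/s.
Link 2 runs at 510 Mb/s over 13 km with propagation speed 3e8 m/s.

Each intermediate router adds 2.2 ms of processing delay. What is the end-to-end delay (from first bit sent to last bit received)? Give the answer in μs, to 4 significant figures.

2407 μs

L = 37000 bits.
Transmission delays (L/R per hop): 52.4079, 72.549 μs; sum = 124.957 μs.
Propagation delays (d/s per hop): 38.6667, 43.3333 μs; sum = 82 μs.
Processing at 1 router(s): 1 × 2.2 ms = 2200 μs.
End-to-end = 2407 μs.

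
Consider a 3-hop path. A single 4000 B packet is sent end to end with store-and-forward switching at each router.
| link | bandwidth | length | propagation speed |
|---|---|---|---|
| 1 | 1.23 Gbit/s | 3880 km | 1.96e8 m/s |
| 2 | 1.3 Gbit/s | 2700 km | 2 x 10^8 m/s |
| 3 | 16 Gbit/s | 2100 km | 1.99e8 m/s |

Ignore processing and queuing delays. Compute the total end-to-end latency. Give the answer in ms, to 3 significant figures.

L = 4000 × 8 = 32000 bits.
Transmission delays (L/R per hop): 0.0260163, 0.0246154, 0.002 ms; sum = 0.0526316 ms.
Propagation delays (d/s per hop): 19.7959, 13.5, 10.5528 ms; sum = 43.8487 ms.
End-to-end = 43.9 ms.

43.9 ms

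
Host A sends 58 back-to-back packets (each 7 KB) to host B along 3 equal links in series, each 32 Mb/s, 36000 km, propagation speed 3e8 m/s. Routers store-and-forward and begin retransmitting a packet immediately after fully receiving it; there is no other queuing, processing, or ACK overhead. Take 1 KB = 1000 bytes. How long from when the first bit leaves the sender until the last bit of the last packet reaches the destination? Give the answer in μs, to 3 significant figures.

Per-hop transmission t_tx = L/R = 56000/32000000 = 1750 μs.
Per-hop propagation t_prop = 36000000/300000000 = 120000 μs.
Pipeline fill: first packet needs 3·t_tx to clear all hops; remaining 57 packets each add one t_tx.
Total = (3+58-1)·t_tx + 3·t_prop = 60·1750 + 3·120000 = 465000 μs.

465000 μs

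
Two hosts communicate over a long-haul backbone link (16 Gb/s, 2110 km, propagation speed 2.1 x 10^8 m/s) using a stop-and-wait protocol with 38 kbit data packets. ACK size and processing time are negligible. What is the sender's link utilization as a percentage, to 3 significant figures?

t_tx = L/R = 38000/16000000000 = 2.375e-06 s.
t_prop = 2110000/210000000 = 0.0100476 s; RTT = 0.0200952 s.
Cycle = t_tx + RTT = 0.0200976 s.
Utilization = t_tx / cycle = 2.375e-06/0.0200976 = 0.0118 %.

0.0118 %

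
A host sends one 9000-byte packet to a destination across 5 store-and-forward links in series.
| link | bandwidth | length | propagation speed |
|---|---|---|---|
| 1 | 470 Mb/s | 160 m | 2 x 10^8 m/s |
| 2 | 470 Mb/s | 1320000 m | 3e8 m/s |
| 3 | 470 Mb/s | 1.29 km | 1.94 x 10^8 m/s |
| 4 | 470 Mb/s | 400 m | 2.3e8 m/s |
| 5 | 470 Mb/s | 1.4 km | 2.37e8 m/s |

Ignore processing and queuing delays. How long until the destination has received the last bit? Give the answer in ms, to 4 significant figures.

5.181 ms

L = 9000 × 8 = 72000 bits.
Transmission delay per hop = L/R = 72000/470000000 = 0.153191 ms; 5 hops → 0.765957 ms.
Propagation delays (d/s per hop): 0.0008, 4.4, 0.00664948, 0.00173913, 0.00590717 ms; sum = 4.4151 ms.
End-to-end = 5.181 ms.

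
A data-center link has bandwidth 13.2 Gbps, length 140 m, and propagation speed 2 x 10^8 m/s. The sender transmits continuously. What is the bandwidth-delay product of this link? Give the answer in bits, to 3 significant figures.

Propagation delay = 140 / 200000000 = 7e-07 s.
BDP = R × t_prop = 13200000000 × 7e-07 = 9240 bits.

9240 bits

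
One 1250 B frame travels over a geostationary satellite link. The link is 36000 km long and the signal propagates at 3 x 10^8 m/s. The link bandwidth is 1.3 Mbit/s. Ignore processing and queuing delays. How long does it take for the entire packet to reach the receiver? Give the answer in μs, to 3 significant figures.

128000 μs

L = 1250 × 8 = 10000 bits.
Transmission delay = L/R = 10000 / 1300000 = 7692.31 μs.
Propagation delay = d/s = 36000000 m / 300000000 m/s = 120000 μs.
Total = 128000 μs.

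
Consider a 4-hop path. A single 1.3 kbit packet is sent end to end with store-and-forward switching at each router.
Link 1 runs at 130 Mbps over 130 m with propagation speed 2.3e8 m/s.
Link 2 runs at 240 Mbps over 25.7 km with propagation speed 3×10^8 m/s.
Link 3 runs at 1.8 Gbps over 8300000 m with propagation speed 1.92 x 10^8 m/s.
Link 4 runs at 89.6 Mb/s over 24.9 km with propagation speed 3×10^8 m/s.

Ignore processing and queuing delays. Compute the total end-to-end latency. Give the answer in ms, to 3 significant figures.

L = 1300 bits.
Transmission delays (L/R per hop): 0.01, 0.00541667, 0.000722222, 0.0145089 ms; sum = 0.0306478 ms.
Propagation delays (d/s per hop): 0.000565217, 0.0856667, 43.2292, 0.083 ms; sum = 43.3984 ms.
End-to-end = 43.4 ms.

43.4 ms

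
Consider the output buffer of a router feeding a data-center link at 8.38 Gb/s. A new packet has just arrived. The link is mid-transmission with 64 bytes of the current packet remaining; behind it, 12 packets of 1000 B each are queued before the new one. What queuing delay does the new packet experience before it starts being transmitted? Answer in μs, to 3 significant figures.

Each queued packet: L/R = 8000/8.38e+09 = 0.954654 μs.
12 queued → 11.4558 μs.
Plus remaining 512 bits of current packet: 0.0610979 μs.
Queuing delay = 11.5 μs.

11.5 μs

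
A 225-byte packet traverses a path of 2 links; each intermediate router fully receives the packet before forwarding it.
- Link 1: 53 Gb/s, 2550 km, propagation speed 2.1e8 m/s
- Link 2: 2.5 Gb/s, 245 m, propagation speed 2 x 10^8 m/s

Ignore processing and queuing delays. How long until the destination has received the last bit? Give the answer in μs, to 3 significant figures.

12100 μs

L = 225 × 8 = 1800 bits.
Transmission delays (L/R per hop): 0.0339623, 0.72 μs; sum = 0.753962 μs.
Propagation delays (d/s per hop): 12142.9, 1.225 μs; sum = 12144.1 μs.
End-to-end = 12100 μs.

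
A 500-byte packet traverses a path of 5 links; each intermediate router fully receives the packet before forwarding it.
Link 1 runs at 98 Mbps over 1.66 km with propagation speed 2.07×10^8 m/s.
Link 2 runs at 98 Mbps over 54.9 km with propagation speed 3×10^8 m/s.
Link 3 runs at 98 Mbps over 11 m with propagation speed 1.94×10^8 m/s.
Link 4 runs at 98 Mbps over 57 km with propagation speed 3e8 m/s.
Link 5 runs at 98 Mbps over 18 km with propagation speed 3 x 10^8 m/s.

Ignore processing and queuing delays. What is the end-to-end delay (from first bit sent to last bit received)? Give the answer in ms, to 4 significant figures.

0.6452 ms

L = 500 × 8 = 4000 bits.
Transmission delay per hop = L/R = 4000/98000000 = 0.0408163 ms; 5 hops → 0.204082 ms.
Propagation delays (d/s per hop): 0.00801932, 0.183, 5.6701e-05, 0.19, 0.06 ms; sum = 0.441076 ms.
End-to-end = 0.6452 ms.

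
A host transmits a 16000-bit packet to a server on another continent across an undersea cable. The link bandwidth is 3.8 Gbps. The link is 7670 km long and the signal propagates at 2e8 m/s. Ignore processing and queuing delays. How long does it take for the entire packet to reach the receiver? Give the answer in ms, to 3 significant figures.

38.4 ms

Transmission delay = L/R = 16000 / 3800000000 = 0.00421053 ms.
Propagation delay = d/s = 7670000 m / 200000000 m/s = 38.35 ms.
Total = 38.4 ms.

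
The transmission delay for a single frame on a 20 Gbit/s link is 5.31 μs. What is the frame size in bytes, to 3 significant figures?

13300 bytes

L = R × t_tx = 20000000000 b/s × 5.31e-06 s = 106200 bits.
In bytes: 106200 / 8 = 13300 bytes.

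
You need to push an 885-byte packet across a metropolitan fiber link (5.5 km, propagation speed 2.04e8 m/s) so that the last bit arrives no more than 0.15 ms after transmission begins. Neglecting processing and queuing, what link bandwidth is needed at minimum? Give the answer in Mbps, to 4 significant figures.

57.54 Mbps

L = 7080 bits.
Propagation delay = 5500 / 204000000 = 0.0269608 ms.
Transmission budget = 0.15 − 0.0269608 = 0.123039 ms.
R ≥ L / t_tx = 7080 bits / 0.000123039 s = 57.54 Mbps.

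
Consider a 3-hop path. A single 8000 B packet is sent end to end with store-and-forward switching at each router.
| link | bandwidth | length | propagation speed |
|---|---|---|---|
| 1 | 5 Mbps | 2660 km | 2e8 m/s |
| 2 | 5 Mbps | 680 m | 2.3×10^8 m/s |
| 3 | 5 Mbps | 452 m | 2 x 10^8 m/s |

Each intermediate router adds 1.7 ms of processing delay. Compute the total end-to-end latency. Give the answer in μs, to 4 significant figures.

55110 μs

L = 8000 × 8 = 64000 bits.
Transmission delay per hop = L/R = 64000/5000000 = 12800 μs; 3 hops → 38400 μs.
Propagation delays (d/s per hop): 13300, 2.95652, 2.26 μs; sum = 13305.2 μs.
Processing at 2 router(s): 2 × 1.7 ms = 3400 μs.
End-to-end = 55110 μs.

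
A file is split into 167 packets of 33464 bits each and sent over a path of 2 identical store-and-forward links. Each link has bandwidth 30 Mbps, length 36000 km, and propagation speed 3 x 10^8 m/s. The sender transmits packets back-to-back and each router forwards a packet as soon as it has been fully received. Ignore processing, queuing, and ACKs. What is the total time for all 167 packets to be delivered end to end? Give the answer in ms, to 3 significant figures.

Per-hop transmission t_tx = L/R = 33464/30000000 = 1.11547 ms.
Per-hop propagation t_prop = 36000000/300000000 = 120 ms.
Pipeline fill: first packet needs 2·t_tx to clear all hops; remaining 166 packets each add one t_tx.
Total = (2+167-1)·t_tx + 2·t_prop = 168·1.11547 + 2·120 = 427 ms.

427 ms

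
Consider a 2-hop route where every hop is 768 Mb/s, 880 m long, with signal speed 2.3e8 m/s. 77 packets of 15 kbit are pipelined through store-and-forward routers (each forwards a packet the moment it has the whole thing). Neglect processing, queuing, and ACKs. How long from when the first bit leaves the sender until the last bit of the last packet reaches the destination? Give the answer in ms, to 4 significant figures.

1.531 ms

Per-hop transmission t_tx = L/R = 15000/768000000 = 0.0195313 ms.
Per-hop propagation t_prop = 880/2.3e+08 = 0.00382609 ms.
Pipeline fill: first packet needs 2·t_tx to clear all hops; remaining 76 packets each add one t_tx.
Total = (2+77-1)·t_tx + 2·t_prop = 78·0.0195313 + 2·0.00382609 = 1.531 ms.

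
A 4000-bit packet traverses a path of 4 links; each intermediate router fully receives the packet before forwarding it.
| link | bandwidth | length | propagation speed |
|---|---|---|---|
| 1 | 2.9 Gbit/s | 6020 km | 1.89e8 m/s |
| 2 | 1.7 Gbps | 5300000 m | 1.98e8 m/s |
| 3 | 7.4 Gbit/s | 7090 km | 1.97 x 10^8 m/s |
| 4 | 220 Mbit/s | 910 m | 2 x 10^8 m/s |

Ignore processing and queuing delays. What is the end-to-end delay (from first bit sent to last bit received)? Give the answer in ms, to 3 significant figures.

94.6 ms

Transmission delays (L/R per hop): 0.00137931, 0.00235294, 0.000540541, 0.0181818 ms; sum = 0.0224546 ms.
Propagation delays (d/s per hop): 31.8519, 26.7677, 35.9898, 0.00455 ms; sum = 94.6139 ms.
End-to-end = 94.6 ms.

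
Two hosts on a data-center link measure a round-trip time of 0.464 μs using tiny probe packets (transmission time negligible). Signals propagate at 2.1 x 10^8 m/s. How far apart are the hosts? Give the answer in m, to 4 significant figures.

One-way propagation = RTT/2 = 0.232 μs.
d = s × t = 210000000 × 2.32e-07 = 48.72 m.

48.72 m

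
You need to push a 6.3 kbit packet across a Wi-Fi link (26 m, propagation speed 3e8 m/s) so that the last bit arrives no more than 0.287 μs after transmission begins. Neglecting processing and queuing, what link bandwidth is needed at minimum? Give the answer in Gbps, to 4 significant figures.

Propagation delay = 26 / 300000000 = 0.0866667 μs.
Transmission budget = 0.287 − 0.0866667 = 0.200333 μs.
R ≥ L / t_tx = 6300 bits / 2.00333e-07 s = 31.45 Gbps.

31.45 Gbps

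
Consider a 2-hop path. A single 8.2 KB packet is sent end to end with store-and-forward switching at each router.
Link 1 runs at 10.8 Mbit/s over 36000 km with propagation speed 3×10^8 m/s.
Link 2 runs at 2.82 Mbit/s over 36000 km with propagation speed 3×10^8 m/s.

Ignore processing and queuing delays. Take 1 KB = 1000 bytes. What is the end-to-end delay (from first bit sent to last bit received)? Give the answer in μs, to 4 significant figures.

269300 μs

L = 65600 bits.
Transmission delays (L/R per hop): 6074.07, 23262.4 μs; sum = 29336.5 μs.
Propagation delays (d/s per hop): 120000, 120000 μs; sum = 240000 μs.
End-to-end = 269300 μs.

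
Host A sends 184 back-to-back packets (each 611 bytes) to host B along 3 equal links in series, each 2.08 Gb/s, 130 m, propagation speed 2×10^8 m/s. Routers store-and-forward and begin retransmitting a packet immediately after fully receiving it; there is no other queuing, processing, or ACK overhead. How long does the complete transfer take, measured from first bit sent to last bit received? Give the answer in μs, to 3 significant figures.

Per-hop transmission t_tx = L/R = 4888/2080000000 = 2.35 μs.
Per-hop propagation t_prop = 130/200000000 = 0.65 μs.
Pipeline fill: first packet needs 3·t_tx to clear all hops; remaining 183 packets each add one t_tx.
Total = (3+184-1)·t_tx + 3·t_prop = 186·2.35 + 3·0.65 = 439 μs.

439 μs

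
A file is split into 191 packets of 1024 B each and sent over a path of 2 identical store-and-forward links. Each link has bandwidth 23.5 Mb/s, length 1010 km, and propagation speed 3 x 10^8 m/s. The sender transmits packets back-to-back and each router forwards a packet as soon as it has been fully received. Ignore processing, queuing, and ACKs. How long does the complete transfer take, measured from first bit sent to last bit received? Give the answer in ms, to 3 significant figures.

73.7 ms

Per-hop transmission t_tx = L/R = 8192/23500000 = 0.348596 ms.
Per-hop propagation t_prop = 1010000/300000000 = 3.36667 ms.
Pipeline fill: first packet needs 2·t_tx to clear all hops; remaining 190 packets each add one t_tx.
Total = (2+191-1)·t_tx + 2·t_prop = 192·0.348596 + 2·3.36667 = 73.7 ms.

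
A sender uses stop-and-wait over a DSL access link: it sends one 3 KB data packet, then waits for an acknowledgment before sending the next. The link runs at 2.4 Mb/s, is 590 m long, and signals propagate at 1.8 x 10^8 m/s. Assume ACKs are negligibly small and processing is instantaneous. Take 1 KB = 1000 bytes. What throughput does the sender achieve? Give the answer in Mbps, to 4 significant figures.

2.398 Mbps

t_tx = L/R = 24000/2400000 = 0.01 s.
t_prop = 590/180000000 = 3.27778e-06 s; RTT = 6.55556e-06 s.
Cycle = t_tx + RTT = 0.0100066 s.
Throughput = L / cycle = 24000 / 0.0100066 = 2.398 Mbps.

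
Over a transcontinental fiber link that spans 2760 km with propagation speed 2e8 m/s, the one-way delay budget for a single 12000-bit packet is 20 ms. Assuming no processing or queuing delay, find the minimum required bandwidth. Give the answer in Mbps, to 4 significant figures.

1.935 Mbps

Propagation delay = 2760000 / 200000000 = 13.8 ms.
Transmission budget = 20 − 13.8 = 6.2 ms.
R ≥ L / t_tx = 12000 bits / 0.0062 s = 1.935 Mbps.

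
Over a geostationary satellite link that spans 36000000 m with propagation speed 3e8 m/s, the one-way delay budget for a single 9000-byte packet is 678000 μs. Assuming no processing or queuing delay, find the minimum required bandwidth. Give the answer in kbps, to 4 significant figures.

129.0 kbps

L = 72000 bits.
Propagation delay = 36000000 / 300000000 = 120000 μs.
Transmission budget = 678000 − 120000 = 558000 μs.
R ≥ L / t_tx = 72000 bits / 0.558 s = 129.0 kbps.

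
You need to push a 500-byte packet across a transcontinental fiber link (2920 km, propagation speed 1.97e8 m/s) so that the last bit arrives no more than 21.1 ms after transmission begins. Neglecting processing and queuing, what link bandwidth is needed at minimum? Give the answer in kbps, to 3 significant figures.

637 kbps

L = 4000 bits.
Propagation delay = 2920000 / 197000000 = 14.8223 ms.
Transmission budget = 21.1 − 14.8223 = 6.27766 ms.
R ≥ L / t_tx = 4000 bits / 0.00627766 s = 637 kbps.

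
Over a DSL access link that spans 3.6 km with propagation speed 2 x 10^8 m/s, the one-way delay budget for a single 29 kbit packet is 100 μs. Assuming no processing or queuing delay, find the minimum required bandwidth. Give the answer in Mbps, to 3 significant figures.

354 Mbps

Propagation delay = 3600 / 200000000 = 18 μs.
Transmission budget = 100 − 18 = 82 μs.
R ≥ L / t_tx = 29000 bits / 8.2e-05 s = 354 Mbps.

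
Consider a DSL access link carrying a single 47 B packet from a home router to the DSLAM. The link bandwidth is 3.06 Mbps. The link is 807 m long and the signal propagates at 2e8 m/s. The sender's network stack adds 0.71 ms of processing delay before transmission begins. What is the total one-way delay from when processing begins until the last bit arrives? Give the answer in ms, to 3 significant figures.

0.837 ms

L = 47 × 8 = 376 bits.
Transmission delay = L/R = 376 / 3060000 = 0.122876 ms.
Propagation delay = d/s = 807 m / 200000000 m/s = 0.004035 ms.
Plus processing delay 0.71 ms = 0.71 ms.
Total = 0.837 ms.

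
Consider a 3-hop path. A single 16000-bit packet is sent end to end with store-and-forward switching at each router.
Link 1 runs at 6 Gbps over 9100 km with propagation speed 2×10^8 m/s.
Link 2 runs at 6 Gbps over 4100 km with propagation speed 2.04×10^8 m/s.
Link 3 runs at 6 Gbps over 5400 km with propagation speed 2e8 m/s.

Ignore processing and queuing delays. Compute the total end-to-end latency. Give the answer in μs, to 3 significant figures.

92600 μs

Transmission delay per hop = L/R = 16000/6000000000 = 2.66667 μs; 3 hops → 8 μs.
Propagation delays (d/s per hop): 45500, 20098, 27000 μs; sum = 92598 μs.
End-to-end = 92600 μs.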